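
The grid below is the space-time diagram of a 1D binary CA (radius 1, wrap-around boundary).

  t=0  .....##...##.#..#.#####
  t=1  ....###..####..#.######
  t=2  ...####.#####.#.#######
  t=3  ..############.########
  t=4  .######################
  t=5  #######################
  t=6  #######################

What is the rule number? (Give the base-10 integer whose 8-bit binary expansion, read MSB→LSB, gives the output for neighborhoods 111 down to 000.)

234

  ###|#  b7=1 t=0,i=19
  ##.|#  b6=1 t=0,i=6
  #.#|#  b5=1 t=0,i=12
  #..|.  b4=0 t=0,i=0
  .##|#  b3=1 t=0,i=5
  .#.|.  b2=0 t=0,i=13
  ..#|#  b1=1 t=0,i=4
  ...|.  b0=0 t=0,i=1
  bits 11101010 = 234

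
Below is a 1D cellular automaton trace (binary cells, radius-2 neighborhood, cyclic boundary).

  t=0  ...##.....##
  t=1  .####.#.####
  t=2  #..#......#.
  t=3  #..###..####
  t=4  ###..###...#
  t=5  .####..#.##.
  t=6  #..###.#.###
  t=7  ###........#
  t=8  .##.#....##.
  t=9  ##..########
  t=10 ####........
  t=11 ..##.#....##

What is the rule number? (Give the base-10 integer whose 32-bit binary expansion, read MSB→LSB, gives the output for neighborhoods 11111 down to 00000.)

1515918718

  ##### -> .   bit 31 = 0  t=3,i=10
  ####. -> #   bit 30 = 1  t=1,i=3
  ###.# -> .   bit 29 = 0  t=1,i=4
  ###.. -> #   bit 28 = 1  t=3,i=0
  ##.## -> #   bit 27 = 1  t=1,i=0
  ##.#. -> .   bit 26 = 0  t=1,i=5
  ##..# -> #   bit 25 = 1  t=3,i=1
  ##... -> .   bit 24 = 0  t=0,i=0
  #.### -> .   bit 23 = 0  t=1,i=1
  #.##. -> #   bit 22 = 1  t=5,i=9
  #.#.# -> .   bit 21 = 0  t=1,i=6
  #.#.. -> #   bit 20 = 1  t=2,i=0
  #..## -> #   bit 19 = 1  t=3,i=2
  #..#. -> .   bit 18 = 0  t=2,i=2
  #...# -> #   bit 17 = 1  t=0,i=1
  #.... -> #   bit 16 = 1  t=0,i=6
  .#### -> .   bit 15 = 0  t=1,i=2
  .###. -> .   bit 14 = 0  t=3,i=4
  .##.# -> .   bit 13 = 0  t=8,i=2
  .##.. -> #   bit 12 = 1  t=0,i=4
  .#.## -> .   bit 11 = 0  t=1,i=7
  .#.#. -> #   bit 10 = 1  t=2,i=11
  .#..# -> .   bit 9 = 0  t=2,i=1
  .#... -> #   bit 8 = 1  t=2,i=4
  ..### -> .   bit 7 = 0  t=3,i=3
  ..##. -> #   bit 6 = 1  t=0,i=3
  ..#.# -> #   bit 5 = 1  t=2,i=10
  ..#.. -> #   bit 4 = 1  t=2,i=3
  ...## -> #   bit 3 = 1  t=0,i=2
  ...#. -> #   bit 2 = 1  t=2,i=9
  ....# -> #   bit 1 = 1  t=0,i=8
  ..... -> .   bit 0 = 0  t=0,i=7
  bits 01011010010110110001010101111110 = 1515918718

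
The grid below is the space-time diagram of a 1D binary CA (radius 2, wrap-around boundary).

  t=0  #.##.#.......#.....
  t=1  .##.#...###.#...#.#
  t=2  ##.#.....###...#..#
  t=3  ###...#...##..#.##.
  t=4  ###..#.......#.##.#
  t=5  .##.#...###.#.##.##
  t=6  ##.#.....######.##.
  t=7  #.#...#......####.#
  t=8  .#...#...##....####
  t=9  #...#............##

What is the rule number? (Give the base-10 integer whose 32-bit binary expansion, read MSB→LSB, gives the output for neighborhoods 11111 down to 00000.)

2095860229

  nb #####: next=.  (t=6,i=11, bit31=0)
  nb ####.: next=#  (t=4,i=1, bit30=1)
  nb ###.#: next=#  (t=1,i=10, bit29=1)
  nb ###..: next=#  (t=2,i=11, bit28=1)
  nb ##.##: next=#  (t=3,i=18, bit27=1)
  nb ##.#.: next=#  (t=0,i=4, bit26=1)
  nb ##..#: next=.  (t=3,i=12, bit25=0)
  nb ##...: next=.  (t=2,i=12, bit24=0)
  nb #.###: next=#  (t=3,i=0, bit23=1)
  nb #.##.: next=#  (t=0,i=2, bit22=1)
  nb #.#.#: next=#  (t=1,i=18, bit21=1)
  nb #.#..: next=.  (t=0,i=5, bit20=0)
  nb #..##: next=#  (t=2,i=17, bit19=1)
  nb #..#.: next=#  (t=3,i=13, bit18=1)
  nb #...#: next=.  (t=1,i=6, bit17=0)
  nb #....: next=.  (t=0,i=7, bit16=0)
  nb .####: next=.  (t=4,i=0, bit15=0)
  nb .###.: next=#  (t=1,i=9, bit14=1)
  nb .##.#: next=.  (t=0,i=3, bit13=0)
  nb .##..: next=.  (t=3,i=11, bit12=0)
  nb .#.##: next=#  (t=0,i=1, bit11=1)
  nb .#.#.: next=.  (t=1,i=17, bit10=0)
  nb .#..#: next=#  (t=2,i=16, bit9=1)
  nb .#...: next=.  (t=0,i=6, bit8=0)
  nb ..###: next=.  (t=1,i=8, bit7=0)
  nb ..##.: next=.  (t=3,i=10, bit6=0)
  nb ..#.#: next=.  (t=0,i=0, bit5=0)
  nb ..#..: next=.  (t=0,i=13, bit4=0)
  nb ...##: next=.  (t=1,i=7, bit3=0)
  nb ...#.: next=#  (t=0,i=12, bit2=1)
  nb ....#: next=.  (t=0,i=11, bit1=0)
  nb .....: next=#  (t=0,i=8, bit0=1)
  bits 01111100111011000100101000000101 = 2095860229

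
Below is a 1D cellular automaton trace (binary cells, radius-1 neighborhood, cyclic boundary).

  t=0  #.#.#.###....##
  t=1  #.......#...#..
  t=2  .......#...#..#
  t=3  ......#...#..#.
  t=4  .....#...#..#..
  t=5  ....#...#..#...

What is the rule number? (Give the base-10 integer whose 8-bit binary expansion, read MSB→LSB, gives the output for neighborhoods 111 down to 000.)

66

  ###|.  b7=0 t=0,i=7
  ##.|#  b6=1 t=0,i=0
  #.#|.  b5=0 t=0,i=1
  #..|.  b4=0 t=0,i=9
  .##|.  b3=0 t=0,i=6
  .#.|.  b2=0 t=0,i=2
  ..#|#  b1=1 t=0,i=12
  ...|.  b0=0 t=0,i=10
  bits 01000010 = 66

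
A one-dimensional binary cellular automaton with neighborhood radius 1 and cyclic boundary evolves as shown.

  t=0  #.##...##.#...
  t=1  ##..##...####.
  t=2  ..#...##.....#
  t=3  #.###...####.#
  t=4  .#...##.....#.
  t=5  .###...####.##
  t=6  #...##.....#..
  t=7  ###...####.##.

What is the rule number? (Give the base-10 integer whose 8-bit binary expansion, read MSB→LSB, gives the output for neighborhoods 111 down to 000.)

53

  [7] ### => .  t=1,i=10
  [6] ##. => .  t=0,i=3
  [5] #.# => #  t=0,i=1
  [4] #.. => #  t=0,i=4
  [3] .## => .  t=0,i=2
  [2] .#. => #  t=0,i=0
  [1] ..# => .  t=0,i=6
  [0] ... => #  t=0,i=5
  bits 00110101 = 53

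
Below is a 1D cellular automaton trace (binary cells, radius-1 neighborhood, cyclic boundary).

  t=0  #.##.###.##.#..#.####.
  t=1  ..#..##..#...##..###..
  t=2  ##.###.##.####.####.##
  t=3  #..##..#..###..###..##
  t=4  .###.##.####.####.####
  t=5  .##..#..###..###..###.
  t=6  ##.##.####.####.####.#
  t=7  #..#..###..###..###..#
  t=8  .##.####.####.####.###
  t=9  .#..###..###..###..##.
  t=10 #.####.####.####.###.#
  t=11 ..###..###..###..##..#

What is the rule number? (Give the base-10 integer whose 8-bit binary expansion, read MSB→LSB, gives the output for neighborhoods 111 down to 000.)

  [7] ### => #  t=0,i=6
  [6] ##. => .  t=0,i=3
  [5] #.# => .  t=0,i=1
  [4] #.. => #  t=0,i=13
  [3] .## => #  t=0,i=2
  [2] .#. => .  t=0,i=0
  [1] ..# => #  t=0,i=14
  [0] ... => #  t=1,i=0
  bits 10011011 = 155

155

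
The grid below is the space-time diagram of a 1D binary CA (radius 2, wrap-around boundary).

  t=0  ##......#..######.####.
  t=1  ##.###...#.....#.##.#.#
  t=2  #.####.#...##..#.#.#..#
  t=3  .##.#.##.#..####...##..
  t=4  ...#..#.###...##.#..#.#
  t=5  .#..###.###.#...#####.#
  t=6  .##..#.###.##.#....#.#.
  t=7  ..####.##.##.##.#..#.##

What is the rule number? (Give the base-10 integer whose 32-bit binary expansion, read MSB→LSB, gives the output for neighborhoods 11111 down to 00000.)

  nb #####: next=.  (t=0,i=13, bit31=0)
  nb ####.: next=#  (t=0,i=15, bit30=1)
  nb ###.#: next=.  (t=0,i=16, bit29=0)
  nb ###..: next=#  (t=1,i=5, bit28=1)
  nb ##.##: next=#  (t=0,i=17, bit27=1)
  nb ##.#.: next=#  (t=1,i=19, bit26=1)
  nb ##..#: next=#  (t=2,i=13, bit25=1)
  nb ##...: next=.  (t=0,i=2, bit24=0)
  nb #.###: next=#  (t=0,i=18, bit23=1)
  nb #.##.: next=#  (t=0,i=0, bit22=1)
  nb #.#.#: next=.  (t=1,i=20, bit21=0)
  nb #.#..: next=#  (t=2,i=7, bit20=1)
  nb #..##: next=.  (t=0,i=10, bit19=0)
  nb #..#.: next=#  (t=2,i=14, bit18=1)
  nb #...#: next=#  (t=1,i=7, bit17=1)
  nb #....: next=#  (t=0,i=3, bit16=1)
  nb .####: next=.  (t=0,i=12, bit15=0)
  nb .###.: next=#  (t=1,i=0, bit14=1)
  nb .##.#: next=.  (t=1,i=18, bit13=0)
  nb .##..: next=#  (t=0,i=1, bit12=1)
  nb .#.##: next=.  (t=1,i=16, bit11=0)
  nb .#.#.: next=.  (t=2,i=16, bit10=0)
  nb .#..#: next=#  (t=0,i=9, bit9=1)
  nb .#...: next=.  (t=1,i=10, bit8=0)
  nb ..###: next=.  (t=0,i=11, bit7=0)
  nb ..##.: next=.  (t=2,i=11, bit6=0)
  nb ..#.#: next=#  (t=1,i=15, bit5=1)
  nb ..#..: next=.  (t=0,i=8, bit4=0)
  nb ...##: next=.  (t=2,i=10, bit3=0)
  nb ...#.: next=.  (t=0,i=7, bit2=0)
  nb ....#: next=.  (t=0,i=6, bit1=0)
  nb .....: next=#  (t=0,i=4, bit0=1)
  bits 01011110110101110101001000100001 = 1591169569

1591169569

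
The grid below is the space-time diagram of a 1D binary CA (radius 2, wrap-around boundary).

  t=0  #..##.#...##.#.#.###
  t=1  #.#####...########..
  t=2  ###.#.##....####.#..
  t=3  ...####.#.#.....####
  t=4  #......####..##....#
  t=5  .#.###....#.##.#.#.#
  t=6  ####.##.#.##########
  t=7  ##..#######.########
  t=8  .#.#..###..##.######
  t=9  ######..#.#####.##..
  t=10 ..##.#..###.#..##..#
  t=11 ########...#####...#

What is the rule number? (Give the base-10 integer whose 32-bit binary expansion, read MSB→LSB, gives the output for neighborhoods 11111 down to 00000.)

2650287731

  #####|#  b31=1 t=1,i=4
  ####.|.  b30=0 t=0,i=19
  ###.#|.  b29=0 t=2,i=2
  ###..|#  b28=1 t=0,i=0
  ##.##|#  b27=1 t=6,i=4
  ##.#.|#  b26=1 t=0,i=5
  ##..#|.  b25=0 t=0,i=1
  ##...|#  b24=1 t=1,i=7
  #.###|#  b23=1 t=0,i=17
  #.##.|#  b22=1 t=2,i=6
  #.#.#|#  b21=1 t=0,i=13
  #.#..|#  b20=1 t=0,i=6
  #..##|#  b19=1 t=0,i=2
  #..#.|.  b18=0 t=1,i=19
  #...#|.  b17=0 t=0,i=8
  #....|.  b16=0 t=2,i=9
  .####|.  b15=0 t=0,i=18
  .###.|.  b14=0 t=2,i=1
  .##.#|#  b13=1 t=0,i=4
  .##..|.  b12=0 t=2,i=7
  .#.##|#  b11=1 t=0,i=16
  .#.#.|#  b10=1 t=0,i=14
  .#..#|#  b9=1 t=2,i=18
  .#...|.  b8=0 t=0,i=7
  ..###|.  b7=0 t=1,i=10
  ..##.|#  b6=1 t=0,i=3
  ..#.#|#  b5=1 t=1,i=0
  ..#..|#  b4=1 t=10,i=19
  ...##|.  b3=0 t=0,i=9
  ...#.|.  b2=0 t=5,i=9
  ....#|#  b1=1 t=2,i=10
  .....|#  b0=1 t=3,i=13
  bits 10011101111110000010111001110011 = 2650287731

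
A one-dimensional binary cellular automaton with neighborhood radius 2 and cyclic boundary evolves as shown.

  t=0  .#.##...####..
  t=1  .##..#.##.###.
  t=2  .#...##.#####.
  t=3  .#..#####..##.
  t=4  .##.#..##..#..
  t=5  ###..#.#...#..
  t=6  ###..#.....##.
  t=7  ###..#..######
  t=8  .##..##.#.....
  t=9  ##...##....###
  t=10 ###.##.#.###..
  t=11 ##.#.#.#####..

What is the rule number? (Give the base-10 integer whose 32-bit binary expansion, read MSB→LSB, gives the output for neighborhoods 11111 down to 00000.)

  [31] ##### => .  t=2,i=10
  [30] ####. => #  t=0,i=10
  [29] ###.# => .  t=10,i=2
  [28] ###.. => #  t=0,i=11
  [27] ##.## => #  t=1,i=9
  [26] ##.#. => .  t=4,i=3
  [25] ##..# => .  t=1,i=3
  [24] ##... => #  t=0,i=5
  [23] #.### => #  t=1,i=10
  [22] #.##. => .  t=0,i=3
  [21] #.#.# => #  t=10,i=7
  [20] #.#.. => .  t=4,i=4
  [19] #..## => .  t=1,i=0
  [18] #..#. => .  t=1,i=4
  [17] #...# => .  t=0,i=6
  [16] #.... => .  t=6,i=7
  [15] .#### => .  t=0,i=9
  [14] .###. => #  t=1,i=11
  [13] .##.# => #  t=1,i=8
  [12] .##.. => .  t=0,i=4
  [11] .#.## => #  t=0,i=2
  [10] .#.#. => .  t=5,i=6
  [9] .#..# => #  t=3,i=2
  [8] .#... => .  t=2,i=2
  [7] ..### => #  t=0,i=8
  [6] ..##. => #  t=1,i=1
  [5] ..#.# => #  t=0,i=1
  [4] ..#.. => #  t=2,i=1
  [3] ...## => #  t=0,i=7
  [2] ...#. => .  t=0,i=0
  [1] ....# => #  t=6,i=9
  [0] ..... => #  t=6,i=8
  bits 01011001101000000110101011111011 = 1503685371

1503685371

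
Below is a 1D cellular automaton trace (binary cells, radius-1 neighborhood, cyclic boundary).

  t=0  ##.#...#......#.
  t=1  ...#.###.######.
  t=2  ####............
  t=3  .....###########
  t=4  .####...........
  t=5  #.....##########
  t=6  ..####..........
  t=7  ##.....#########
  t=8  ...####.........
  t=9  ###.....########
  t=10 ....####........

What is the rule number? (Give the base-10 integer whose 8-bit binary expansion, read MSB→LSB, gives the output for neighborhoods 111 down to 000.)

  ###|.  b7=0 t=1,i=6
  ##.|.  b6=0 t=0,i=1
  #.#|.  b5=0 t=0,i=2
  #..|.  b4=0 t=0,i=4
  .##|.  b3=0 t=0,i=0
  .#.|#  b2=1 t=0,i=3
  ..#|#  b1=1 t=0,i=6
  ...|#  b0=1 t=0,i=5
  bits 00000111 = 7

7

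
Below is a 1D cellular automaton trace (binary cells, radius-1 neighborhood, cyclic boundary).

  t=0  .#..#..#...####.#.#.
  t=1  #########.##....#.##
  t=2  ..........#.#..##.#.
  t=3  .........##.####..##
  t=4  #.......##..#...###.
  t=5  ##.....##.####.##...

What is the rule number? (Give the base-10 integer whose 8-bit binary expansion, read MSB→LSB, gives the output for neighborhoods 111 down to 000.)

  [7] ### => .  t=0,i=12
  [6] ##. => .  t=0,i=14
  [5] #.# => .  t=0,i=15
  [4] #.. => #  t=0,i=2
  [3] .## => #  t=0,i=11
  [2] .#. => #  t=0,i=1
  [1] ..# => #  t=0,i=0
  [0] ... => .  t=0,i=9
  bits 00011110 = 30

30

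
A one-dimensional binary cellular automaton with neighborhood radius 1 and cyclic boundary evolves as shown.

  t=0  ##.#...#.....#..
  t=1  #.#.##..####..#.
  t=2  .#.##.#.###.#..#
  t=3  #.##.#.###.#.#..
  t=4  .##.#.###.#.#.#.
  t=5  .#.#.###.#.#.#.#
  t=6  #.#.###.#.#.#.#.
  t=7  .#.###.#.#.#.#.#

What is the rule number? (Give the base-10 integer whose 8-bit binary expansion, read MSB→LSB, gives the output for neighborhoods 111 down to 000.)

185

  [7] ### => #  t=1,i=9
  [6] ##. => .  t=0,i=1
  [5] #.# => #  t=0,i=2
  [4] #.. => #  t=0,i=4
  [3] .## => #  t=0,i=0
  [2] .#. => .  t=0,i=3
  [1] ..# => .  t=0,i=6
  [0] ... => #  t=0,i=5
  bits 10111001 = 185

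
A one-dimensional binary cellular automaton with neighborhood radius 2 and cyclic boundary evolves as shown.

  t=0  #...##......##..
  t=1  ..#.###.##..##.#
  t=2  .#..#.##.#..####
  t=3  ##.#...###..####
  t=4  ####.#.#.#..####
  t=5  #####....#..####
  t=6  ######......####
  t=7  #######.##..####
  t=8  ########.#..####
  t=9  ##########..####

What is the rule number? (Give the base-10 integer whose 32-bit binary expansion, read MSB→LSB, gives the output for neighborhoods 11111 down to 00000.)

  nb #####: next=#  (t=3,i=14, bit31=1)
  nb ####.: next=#  (t=2,i=14, bit30=1)
  nb ###.#: next=#  (t=1,i=6, bit29=1)
  nb ###..: next=#  (t=3,i=9, bit28=1)
  nb ##.##: next=#  (t=1,i=7, bit27=1)
  nb ##.#.: next=#  (t=1,i=14, bit26=1)
  nb ##..#: next=.  (t=0,i=14, bit25=0)
  nb ##...: next=#  (t=0,i=6, bit24=1)
  nb #.###: next=#  (t=1,i=4, bit23=1)
  nb #.##.: next=.  (t=1,i=8, bit22=0)
  nb #.#.#: next=.  (t=4,i=5, bit21=0)
  nb #.#..: next=#  (t=1,i=15, bit20=1)
  nb #..##: next=.  (t=1,i=11, bit19=0)
  nb #..#.: next=#  (t=0,i=15, bit18=1)
  nb #...#: next=#  (t=0,i=2, bit17=1)
  nb #....: next=.  (t=0,i=7, bit16=0)
  nb .####: next=#  (t=2,i=13, bit15=1)
  nb .###.: next=.  (t=1,i=5, bit14=0)
  nb .##.#: next=#  (t=1,i=13, bit13=1)
  nb .##..: next=#  (t=0,i=5, bit12=1)
  nb .#.##: next=.  (t=1,i=3, bit11=0)
  nb .#.#.: next=.  (t=4,i=6, bit10=0)
  nb .#..#: next=.  (t=1,i=0, bit9=0)
  nb .#...: next=.  (t=0,i=1, bit8=0)
  nb ..###: next=#  (t=2,i=12, bit7=1)
  nb ..##.: next=#  (t=0,i=4, bit6=1)
  nb ..#.#: next=.  (t=1,i=2, bit5=0)
  nb ..#..: next=.  (t=0,i=0, bit4=0)
  nb ...##: next=.  (t=0,i=3, bit3=0)
  nb ...#.: next=.  (t=5,i=8, bit2=0)
  nb ....#: next=.  (t=0,i=10, bit1=0)
  nb .....: next=#  (t=0,i=8, bit0=1)
  bits 11111101100101101011000011000001 = 4254511297

4254511297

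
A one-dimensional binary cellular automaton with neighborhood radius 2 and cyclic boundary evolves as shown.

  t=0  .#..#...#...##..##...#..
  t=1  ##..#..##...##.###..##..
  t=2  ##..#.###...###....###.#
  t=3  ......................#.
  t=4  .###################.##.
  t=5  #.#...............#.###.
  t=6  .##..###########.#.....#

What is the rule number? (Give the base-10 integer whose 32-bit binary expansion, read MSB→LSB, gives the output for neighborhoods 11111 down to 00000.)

  [31] ##### => .  t=4,i=3
  [30] ####. => #  t=4,i=18
  [29] ###.# => .  t=2,i=21
  [28] ###.. => .  t=1,i=17
  [27] ##.## => #  t=1,i=14
  [26] ##.#. => #  t=5,i=23
  [25] ##..# => .  t=0,i=14
  [24] ##... => .  t=0,i=18
  [23] #.### => .  t=1,i=15
  [22] #.##. => #  t=4,i=21
  [21] #.#.# => .  t=5,i=0
  [20] #.#.. => #  t=5,i=2
  [19] #..## => #  t=0,i=15
  [18] #..#. => .  t=0,i=3
  [17] #...# => .  t=0,i=6
  [16] #.... => .  t=2,i=16
  [15] .#### => #  t=4,i=2
  [14] .###. => .  t=1,i=16
  [13] .##.# => #  t=1,i=13
  [12] .##.. => #  t=0,i=13
  [11] .#.## => .  t=2,i=5
  [10] .#.#. => #  t=5,i=1
  [9] .#..# => .  t=0,i=2
  [8] .#... => .  t=0,i=5
  [7] ..### => .  t=2,i=12
  [6] ..##. => #  t=0,i=12
  [5] ..#.# => .  t=2,i=4
  [4] ..#.. => #  t=0,i=1
  [3] ...## => .  t=0,i=11
  [2] ...#. => #  t=0,i=0
  [1] ....# => .  t=2,i=17
  [0] ..... => #  t=3,i=1
  bits 01001100010110001011010001010101 = 1280881749

1280881749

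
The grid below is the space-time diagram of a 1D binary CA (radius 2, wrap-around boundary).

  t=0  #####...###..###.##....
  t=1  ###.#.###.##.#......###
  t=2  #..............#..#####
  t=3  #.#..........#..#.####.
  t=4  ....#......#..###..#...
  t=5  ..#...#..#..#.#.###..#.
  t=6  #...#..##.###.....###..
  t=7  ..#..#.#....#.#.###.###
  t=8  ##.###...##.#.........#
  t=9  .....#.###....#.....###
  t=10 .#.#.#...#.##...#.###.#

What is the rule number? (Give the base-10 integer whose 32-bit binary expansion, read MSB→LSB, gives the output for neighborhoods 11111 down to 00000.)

2449965802

  ##### -> #   bit 31 = 1  t=0,i=2
  ####. -> .   bit 30 = 0  t=0,i=3
  ###.# -> .   bit 29 = 0  t=0,i=15
  ###.. -> #   bit 28 = 1  t=0,i=4
  ##.## -> .   bit 27 = 0  t=0,i=16
  ##.#. -> .   bit 26 = 0  t=1,i=3
  ##..# -> #   bit 25 = 1  t=0,i=11
  ##... -> .   bit 24 = 0  t=0,i=5
  #.### -> .   bit 23 = 0  t=1,i=6
  #.##. -> .   bit 22 = 0  t=0,i=17
  #.#.# -> .   bit 21 = 0  t=1,i=4
  #.#.. -> .   bit 20 = 0  t=1,i=13
  #..## -> .   bit 19 = 0  t=0,i=12
  #..#. -> #   bit 18 = 1  t=3,i=15
  #...# -> #   bit 17 = 1  t=0,i=6
  #.... -> #   bit 16 = 1  t=0,i=20
  .#### -> #   bit 15 = 1  t=0,i=1
  .###. -> .   bit 14 = 0  t=0,i=9
  .##.# -> .   bit 13 = 0  t=1,i=11
  .##.. -> .   bit 12 = 0  t=0,i=18
  .#.## -> .   bit 11 = 0  t=1,i=5
  .#.#. -> .   bit 10 = 0  t=3,i=1
  .#..# -> #   bit 9 = 1  t=2,i=16
  .#... -> .   bit 8 = 0  t=1,i=14
  ..### -> #   bit 7 = 1  t=0,i=0
  ..##. -> #   bit 6 = 1  t=6,i=7
  ..#.# -> #   bit 5 = 1  t=3,i=16
  ..#.. -> .   bit 4 = 0  t=2,i=15
  ...## -> #   bit 3 = 1  t=0,i=7
  ...#. -> .   bit 2 = 0  t=2,i=14
  ....# -> #   bit 1 = 1  t=0,i=21
  ..... -> .   bit 0 = 0  t=1,i=16
  bits 10010010000001111000001011101010 = 2449965802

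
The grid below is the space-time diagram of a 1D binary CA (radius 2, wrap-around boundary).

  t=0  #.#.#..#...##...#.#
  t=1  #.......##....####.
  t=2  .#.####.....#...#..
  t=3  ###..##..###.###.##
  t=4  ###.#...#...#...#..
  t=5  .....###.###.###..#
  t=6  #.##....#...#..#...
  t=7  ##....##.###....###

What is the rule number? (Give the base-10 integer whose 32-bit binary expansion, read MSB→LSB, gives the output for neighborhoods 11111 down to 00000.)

  ##### -> #   bit 31 = 1  t=3,i=0
  ####. -> #   bit 30 = 1  t=1,i=16
  ###.# -> .   bit 29 = 0  t=1,i=17
  ###.. -> #   bit 28 = 1  t=2,i=6
  ##.## -> #   bit 27 = 1  t=3,i=12
  ##.#. -> .   bit 26 = 0  t=0,i=1
  ##..# -> .   bit 25 = 0  t=3,i=3
  ##... -> .   bit 24 = 0  t=0,i=13
  #.### -> .   bit 23 = 0  t=2,i=3
  #.##. -> .   bit 22 = 0  t=0,i=18
  #.#.# -> .   bit 21 = 0  t=0,i=2
  #.#.. -> .   bit 20 = 0  t=0,i=4
  #..## -> #   bit 19 = 1  t=3,i=4
  #..#. -> .   bit 18 = 0  t=0,i=6
  #...# -> #   bit 17 = 1  t=0,i=9
  #.... -> .   bit 16 = 0  t=1,i=2
  .#### -> .   bit 15 = 0  t=1,i=15
  .###. -> .   bit 14 = 0  t=3,i=10
  .##.# -> #   bit 13 = 1  t=0,i=0
  .##.. -> .   bit 12 = 0  t=0,i=12
  .#.## -> #   bit 11 = 1  t=0,i=17
  .#.#. -> .   bit 10 = 0  t=0,i=3
  .#..# -> .   bit 9 = 0  t=0,i=5
  .#... -> #   bit 8 = 1  t=0,i=8
  ..### -> .   bit 7 = 0  t=1,i=14
  ..##. -> .   bit 6 = 0  t=0,i=11
  ..#.# -> #   bit 5 = 1  t=0,i=16
  ..#.. -> .   bit 4 = 0  t=0,i=7
  ...## -> .   bit 3 = 0  t=0,i=10
  ...#. -> #   bit 2 = 1  t=0,i=15
  ....# -> #   bit 1 = 1  t=1,i=6
  ..... -> #   bit 0 = 1  t=1,i=3
  bits 11011000000010100010100100100111 = 3624544551

3624544551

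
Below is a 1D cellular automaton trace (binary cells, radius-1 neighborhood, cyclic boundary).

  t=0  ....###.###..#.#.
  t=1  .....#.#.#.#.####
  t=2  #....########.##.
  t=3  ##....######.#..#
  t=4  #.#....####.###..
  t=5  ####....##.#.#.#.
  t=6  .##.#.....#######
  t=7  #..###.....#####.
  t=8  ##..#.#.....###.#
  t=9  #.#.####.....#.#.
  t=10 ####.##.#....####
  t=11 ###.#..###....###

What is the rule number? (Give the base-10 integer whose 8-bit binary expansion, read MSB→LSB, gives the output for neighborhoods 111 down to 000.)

180

  [7] ### => #  t=0,i=5
  [6] ##. => .  t=0,i=6
  [5] #.# => #  t=0,i=7
  [4] #.. => #  t=0,i=11
  [3] .## => .  t=0,i=4
  [2] .#. => #  t=0,i=13
  [1] ..# => .  t=0,i=3
  [0] ... => .  t=0,i=0
  bits 10110100 = 180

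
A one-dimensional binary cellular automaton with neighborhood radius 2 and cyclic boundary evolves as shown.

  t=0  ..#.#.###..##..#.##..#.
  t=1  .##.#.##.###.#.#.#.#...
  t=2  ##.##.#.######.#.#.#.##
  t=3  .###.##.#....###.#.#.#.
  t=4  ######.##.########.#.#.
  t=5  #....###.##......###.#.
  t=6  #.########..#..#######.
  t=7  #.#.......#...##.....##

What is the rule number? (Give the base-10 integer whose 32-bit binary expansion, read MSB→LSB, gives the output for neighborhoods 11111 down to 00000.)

788087022

  nb #####: next=.  (t=2,i=10, bit31=0)
  nb ####.: next=.  (t=2,i=0, bit30=0)
  nb ###.#: next=#  (t=1,i=11, bit29=1)
  nb ###..: next=.  (t=0,i=8, bit28=0)
  nb ##.##: next=#  (t=1,i=8, bit27=1)
  nb ##.#.: next=#  (t=1,i=3, bit26=1)
  nb ##..#: next=#  (t=0,i=9, bit25=1)
  nb ##...: next=.  (t=5,i=11, bit24=0)
  nb #.###: next=#  (t=0,i=6, bit23=1)
  nb #.##.: next=#  (t=0,i=17, bit22=1)
  nb #.#.#: next=#  (t=0,i=4, bit21=1)
  nb #.#..: next=#  (t=1,i=19, bit20=1)
  nb #..##: next=#  (t=0,i=10, bit19=1)
  nb #..#.: next=.  (t=0,i=14, bit18=0)
  nb #...#: next=.  (t=0,i=0, bit17=0)
  nb #....: next=#  (t=1,i=21, bit16=1)
  nb .####: next=.  (t=2,i=9, bit15=0)
  nb .###.: next=#  (t=0,i=7, bit14=1)
  nb .##.#: next=.  (t=1,i=2, bit13=0)
  nb .##..: next=.  (t=0,i=12, bit12=0)
  nb .#.##: next=.  (t=0,i=5, bit11=0)
  nb .#.#.: next=.  (t=0,i=3, bit10=0)
  nb .#..#: next=.  (t=3,i=22, bit9=0)
  nb .#...: next=.  (t=0,i=22, bit8=0)
  nb ..###: next=#  (t=3,i=1, bit7=1)
  nb ..##.: next=#  (t=0,i=11, bit6=1)
  nb ..#.#: next=#  (t=0,i=2, bit5=1)
  nb ..#..: next=.  (t=0,i=21, bit4=0)
  nb ...##: next=#  (t=1,i=0, bit3=1)
  nb ...#.: next=#  (t=0,i=1, bit2=1)
  nb ....#: next=#  (t=1,i=22, bit1=1)
  nb .....: next=.  (t=5,i=13, bit0=0)
  bits 00101110111110010100000011101110 = 788087022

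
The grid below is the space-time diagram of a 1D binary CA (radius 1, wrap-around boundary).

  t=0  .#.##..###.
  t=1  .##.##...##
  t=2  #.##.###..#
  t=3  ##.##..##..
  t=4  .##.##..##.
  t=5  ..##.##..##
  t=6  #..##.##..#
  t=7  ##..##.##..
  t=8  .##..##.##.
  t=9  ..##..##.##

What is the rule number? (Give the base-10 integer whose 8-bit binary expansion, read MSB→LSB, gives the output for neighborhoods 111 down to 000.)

  ###|.  b7=0 t=0,i=8
  ##.|#  b6=1 t=0,i=4
  #.#|#  b5=1 t=0,i=2
  #..|#  b4=1 t=0,i=5
  .##|.  b3=0 t=0,i=3
  .#.|#  b2=1 t=0,i=1
  ..#|.  b1=0 t=0,i=0
  ...|#  b0=1 t=1,i=7
  bits 01110101 = 117

117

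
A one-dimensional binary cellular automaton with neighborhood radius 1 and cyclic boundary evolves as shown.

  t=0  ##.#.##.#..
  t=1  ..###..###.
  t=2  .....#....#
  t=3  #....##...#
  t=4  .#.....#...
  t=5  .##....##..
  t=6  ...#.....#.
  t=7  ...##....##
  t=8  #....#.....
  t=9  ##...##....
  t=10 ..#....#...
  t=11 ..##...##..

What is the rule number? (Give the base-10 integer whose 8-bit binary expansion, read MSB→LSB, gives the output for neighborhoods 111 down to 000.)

  ###|.  b7=0 t=1,i=3
  ##.|.  b6=0 t=0,i=1
  #.#|#  b5=1 t=0,i=2
  #..|#  b4=1 t=0,i=9
  .##|.  b3=0 t=0,i=0
  .#.|#  b2=1 t=0,i=3
  ..#|.  b1=0 t=0,i=10
  ...|.  b0=0 t=1,i=0
  bits 00110100 = 52

52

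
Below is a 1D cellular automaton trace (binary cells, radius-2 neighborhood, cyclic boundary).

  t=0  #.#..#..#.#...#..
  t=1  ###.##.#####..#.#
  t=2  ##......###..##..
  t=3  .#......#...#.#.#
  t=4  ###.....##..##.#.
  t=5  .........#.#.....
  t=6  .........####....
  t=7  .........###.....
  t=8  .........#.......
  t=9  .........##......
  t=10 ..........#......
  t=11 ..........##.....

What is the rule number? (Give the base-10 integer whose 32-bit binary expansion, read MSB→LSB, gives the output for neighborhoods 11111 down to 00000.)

  nb #####: next=#  (t=1,i=9, bit31=1)
  nb ####.: next=#  (t=1,i=1, bit30=1)
  nb ###.#: next=.  (t=1,i=2, bit29=0)
  nb ###..: next=.  (t=1,i=11, bit28=0)
  nb ##.##: next=.  (t=1,i=3, bit27=0)
  nb ##.#.: next=.  (t=4,i=14, bit26=0)
  nb ##..#: next=.  (t=1,i=12, bit25=0)
  nb ##...: next=.  (t=2,i=2, bit24=0)
  nb #.###: next=.  (t=1,i=7, bit23=0)
  nb #.##.: next=.  (t=1,i=4, bit22=0)
  nb #.#.#: next=.  (t=3,i=14, bit21=0)
  nb #.#..: next=#  (t=0,i=2, bit20=1)
  nb #..##: next=#  (t=2,i=12, bit19=1)
  nb #..#.: next=#  (t=0,i=4, bit18=1)
  nb #...#: next=.  (t=0,i=12, bit17=0)
  nb #....: next=.  (t=2,i=3, bit16=0)
  nb .####: next=#  (t=1,i=0, bit15=1)
  nb .###.: next=.  (t=2,i=9, bit14=0)
  nb .##.#: next=.  (t=1,i=5, bit13=0)
  nb .##..: next=#  (t=2,i=1, bit12=1)
  nb .#.##: next=.  (t=1,i=15, bit11=0)
  nb .#.#.: next=#  (t=0,i=1, bit10=1)
  nb .#..#: next=.  (t=0,i=3, bit9=0)
  nb .#...: next=#  (t=0,i=11, bit8=1)
  nb ..###: next=#  (t=2,i=8, bit7=1)
  nb ..##.: next=.  (t=2,i=0, bit6=0)
  nb ..#.#: next=#  (t=0,i=0, bit5=1)
  nb ..#..: next=#  (t=0,i=5, bit4=1)
  nb ...##: next=.  (t=2,i=7, bit3=0)
  nb ...#.: next=.  (t=0,i=13, bit2=0)
  nb ....#: next=.  (t=2,i=6, bit1=0)
  nb .....: next=.  (t=2,i=4, bit0=0)
  bits 11000000000111001001010110110000 = 3223098800

3223098800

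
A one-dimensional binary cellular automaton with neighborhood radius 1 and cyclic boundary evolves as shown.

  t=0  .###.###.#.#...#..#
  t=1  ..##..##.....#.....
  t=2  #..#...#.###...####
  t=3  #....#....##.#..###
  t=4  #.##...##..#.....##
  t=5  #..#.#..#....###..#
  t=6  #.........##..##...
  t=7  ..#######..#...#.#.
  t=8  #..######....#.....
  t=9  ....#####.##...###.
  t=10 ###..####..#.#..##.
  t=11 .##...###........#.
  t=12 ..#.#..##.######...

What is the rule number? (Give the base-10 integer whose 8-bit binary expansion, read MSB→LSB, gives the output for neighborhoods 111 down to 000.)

193

  ###|#  b7=1 t=0,i=2
  ##.|#  b6=1 t=0,i=3
  #.#|.  b5=0 t=0,i=0
  #..|.  b4=0 t=0,i=12
  .##|.  b3=0 t=0,i=1
  .#.|.  b2=0 t=0,i=9
  ..#|.  b1=0 t=0,i=14
  ...|#  b0=1 t=0,i=13
  bits 11000001 = 193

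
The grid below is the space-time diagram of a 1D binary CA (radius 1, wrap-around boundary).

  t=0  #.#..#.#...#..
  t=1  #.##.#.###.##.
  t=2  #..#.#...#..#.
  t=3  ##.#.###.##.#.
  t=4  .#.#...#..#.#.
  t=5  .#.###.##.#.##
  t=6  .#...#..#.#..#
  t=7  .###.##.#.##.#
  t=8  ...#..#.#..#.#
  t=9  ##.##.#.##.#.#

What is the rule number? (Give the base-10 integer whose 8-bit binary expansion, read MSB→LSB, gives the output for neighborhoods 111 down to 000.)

  ### -> .   bit 7 = 0  t=1,i=8
  ##. -> #   bit 6 = 1  t=1,i=3
  #.# -> .   bit 5 = 0  t=0,i=1
  #.. -> #   bit 4 = 1  t=0,i=3
  .## -> .   bit 3 = 0  t=1,i=2
  .#. -> #   bit 2 = 1  t=0,i=0
  ..# -> .   bit 1 = 0  t=0,i=4
  ... -> #   bit 0 = 1  t=0,i=9
  bits 01010101 = 85

85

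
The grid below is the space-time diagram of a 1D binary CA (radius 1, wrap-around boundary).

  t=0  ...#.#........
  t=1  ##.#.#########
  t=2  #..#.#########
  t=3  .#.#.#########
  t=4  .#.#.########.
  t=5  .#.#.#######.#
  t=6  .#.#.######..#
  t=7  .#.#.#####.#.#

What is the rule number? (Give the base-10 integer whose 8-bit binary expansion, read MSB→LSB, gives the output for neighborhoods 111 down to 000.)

  [7] ### => #  t=1,i=0
  [6] ##. => .  t=1,i=1
  [5] #.# => .  t=0,i=4
  [4] #.. => #  t=0,i=6
  [3] .## => #  t=1,i=5
  [2] .#. => #  t=0,i=3
  [1] ..# => .  t=0,i=2
  [0] ... => #  t=0,i=0
  bits 10011101 = 157

157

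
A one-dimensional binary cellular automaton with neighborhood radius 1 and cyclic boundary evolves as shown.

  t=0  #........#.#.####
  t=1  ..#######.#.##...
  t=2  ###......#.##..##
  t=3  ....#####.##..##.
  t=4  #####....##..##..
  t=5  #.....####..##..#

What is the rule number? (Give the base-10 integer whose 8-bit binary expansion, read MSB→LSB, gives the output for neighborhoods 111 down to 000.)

  ### -> .   bit 7 = 0  t=0,i=14
  ##. -> .   bit 6 = 0  t=0,i=0
  #.# -> #   bit 5 = 1  t=0,i=10
  #.. -> .   bit 4 = 0  t=0,i=1
  .## -> #   bit 3 = 1  t=0,i=13
  .#. -> .   bit 2 = 0  t=0,i=9
  ..# -> #   bit 1 = 1  t=0,i=8
  ... -> #   bit 0 = 1  t=0,i=2
  bits 00101011 = 43

43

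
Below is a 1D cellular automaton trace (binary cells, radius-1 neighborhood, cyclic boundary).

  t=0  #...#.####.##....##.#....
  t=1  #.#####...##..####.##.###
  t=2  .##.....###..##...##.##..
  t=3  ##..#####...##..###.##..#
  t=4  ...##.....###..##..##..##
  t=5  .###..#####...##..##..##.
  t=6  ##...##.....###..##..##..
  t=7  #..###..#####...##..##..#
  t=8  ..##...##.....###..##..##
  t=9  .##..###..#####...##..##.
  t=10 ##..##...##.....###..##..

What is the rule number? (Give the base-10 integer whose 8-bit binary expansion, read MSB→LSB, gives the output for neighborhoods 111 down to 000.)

  ###|.  b7=0 t=0,i=7
  ##.|.  b6=0 t=0,i=9
  #.#|#  b5=1 t=0,i=5
  #..|.  b4=0 t=0,i=1
  .##|#  b3=1 t=0,i=6
  .#.|#  b2=1 t=0,i=0
  ..#|#  b1=1 t=0,i=3
  ...|#  b0=1 t=0,i=2
  bits 00101111 = 47

47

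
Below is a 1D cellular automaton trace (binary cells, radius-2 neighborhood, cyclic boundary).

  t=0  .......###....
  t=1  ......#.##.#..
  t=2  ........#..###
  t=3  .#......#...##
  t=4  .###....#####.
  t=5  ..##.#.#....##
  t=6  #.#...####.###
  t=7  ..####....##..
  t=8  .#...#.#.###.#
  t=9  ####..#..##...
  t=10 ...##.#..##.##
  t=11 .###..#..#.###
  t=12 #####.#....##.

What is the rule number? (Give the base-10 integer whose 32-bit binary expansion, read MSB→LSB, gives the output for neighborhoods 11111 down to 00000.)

  nb #####: next=.  (t=4,i=10, bit31=0)
  nb ####.: next=.  (t=4,i=11, bit30=0)
  nb ###.#: next=.  (t=6,i=0, bit29=0)
  nb ###..: next=#  (t=0,i=9, bit28=1)
  nb ##.##: next=#  (t=6,i=10, bit27=1)
  nb ##.#.: next=.  (t=1,i=10, bit26=0)
  nb ##..#: next=#  (t=4,i=13, bit25=1)
  nb ##...: next=.  (t=0,i=10, bit24=0)
  nb #.###: next=#  (t=6,i=11, bit23=1)
  nb #.##.: next=#  (t=1,i=8, bit22=1)
  nb #.#.#: next=.  (t=5,i=5, bit21=0)
  nb #.#..: next=#  (t=1,i=11, bit20=1)
  nb #..##: next=.  (t=2,i=10, bit19=0)
  nb #..#.: next=.  (t=9,i=5, bit18=0)
  nb #...#: next=#  (t=3,i=10, bit17=1)
  nb #....: next=#  (t=0,i=11, bit16=1)
  nb .####: next=.  (t=4,i=9, bit15=0)
  nb .###.: next=#  (t=0,i=8, bit14=1)
  nb .##.#: next=.  (t=1,i=9, bit13=0)
  nb .##..: next=#  (t=5,i=13, bit12=1)
  nb .#.##: next=.  (t=1,i=7, bit11=0)
  nb .#.#.: next=#  (t=5,i=6, bit10=1)
  nb .#..#: next=.  (t=2,i=9, bit9=0)
  nb .#...: next=#  (t=1,i=12, bit8=1)
  nb ..###: next=.  (t=0,i=7, bit7=0)
  nb ..##.: next=#  (t=3,i=12, bit6=1)
  nb ..#.#: next=.  (t=1,i=6, bit5=0)
  nb ..#..: next=#  (t=2,i=8, bit4=1)
  nb ...##: next=#  (t=0,i=6, bit3=1)
  nb ...#.: next=.  (t=1,i=5, bit2=0)
  nb ....#: next=.  (t=0,i=5, bit1=0)
  nb .....: next=.  (t=0,i=0, bit0=0)
  bits 00011010110100110101010101011000 = 450057560

450057560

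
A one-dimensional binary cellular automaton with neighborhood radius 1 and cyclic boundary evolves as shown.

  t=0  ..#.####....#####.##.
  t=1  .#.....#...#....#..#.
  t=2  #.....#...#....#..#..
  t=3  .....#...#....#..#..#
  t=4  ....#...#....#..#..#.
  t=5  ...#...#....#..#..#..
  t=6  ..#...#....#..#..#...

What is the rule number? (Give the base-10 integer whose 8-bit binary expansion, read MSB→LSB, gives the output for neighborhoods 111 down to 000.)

66

  nb ###: next=.  (t=0,i=5, bit7=0)
  nb ##.: next=#  (t=0,i=7, bit6=1)
  nb #.#: next=.  (t=0,i=3, bit5=0)
  nb #..: next=.  (t=0,i=8, bit4=0)
  nb .##: next=.  (t=0,i=4, bit3=0)
  nb .#.: next=.  (t=0,i=2, bit2=0)
  nb ..#: next=#  (t=0,i=1, bit1=1)
  nb ...: next=.  (t=0,i=0, bit0=0)
  bits 01000010 = 66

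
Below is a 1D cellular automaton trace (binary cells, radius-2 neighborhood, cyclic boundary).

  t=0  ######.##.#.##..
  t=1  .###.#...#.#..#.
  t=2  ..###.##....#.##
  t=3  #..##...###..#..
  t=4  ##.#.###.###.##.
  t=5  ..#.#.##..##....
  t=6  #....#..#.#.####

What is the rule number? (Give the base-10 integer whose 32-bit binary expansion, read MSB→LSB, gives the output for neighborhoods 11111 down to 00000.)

  ##### -> #   bit 31 = 1  t=0,i=2
  ####. -> .   bit 30 = 0  t=0,i=4
  ###.# -> #   bit 29 = 1  t=0,i=5
  ###.. -> #   bit 28 = 1  t=3,i=10
  ##.## -> .   bit 27 = 0  t=0,i=6
  ##.#. -> #   bit 26 = 1  t=0,i=9
  ##..# -> #   bit 25 = 1  t=0,i=14
  ##... -> #   bit 24 = 1  t=2,i=8
  #.### -> .   bit 23 = 0  t=4,i=5
  #.##. -> .   bit 22 = 0  t=0,i=7
  #.#.# -> .   bit 21 = 0  t=0,i=10
  #.#.. -> .   bit 20 = 0  t=1,i=5
  #..## -> .   bit 19 = 0  t=0,i=15
  #..#. -> .   bit 18 = 0  t=1,i=13
  #...# -> #   bit 17 = 1  t=1,i=7
  #.... -> #   bit 16 = 1  t=2,i=9
  .#### -> #   bit 15 = 1  t=0,i=1
  .###. -> #   bit 14 = 1  t=1,i=2
  .##.# -> .   bit 13 = 0  t=0,i=8
  .##.. -> .   bit 12 = 0  t=0,i=13
  .#.## -> #   bit 11 = 1  t=0,i=11
  .#.#. -> .   bit 10 = 0  t=1,i=10
  .#..# -> #   bit 9 = 1  t=1,i=12
  .#... -> #   bit 8 = 1  t=1,i=6
  ..### -> .   bit 7 = 0  t=0,i=0
  ..##. -> #   bit 6 = 1  t=3,i=3
  ..#.# -> .   bit 5 = 0  t=1,i=9
  ..#.. -> #   bit 4 = 1  t=1,i=14
  ...## -> #   bit 3 = 1  t=3,i=7
  ...#. -> .   bit 2 = 0  t=1,i=8
  ....# -> #   bit 1 = 1  t=2,i=10
  ..... -> #   bit 0 = 1  t=5,i=14
  bits 10110111000000111100101101011011 = 3070479195

3070479195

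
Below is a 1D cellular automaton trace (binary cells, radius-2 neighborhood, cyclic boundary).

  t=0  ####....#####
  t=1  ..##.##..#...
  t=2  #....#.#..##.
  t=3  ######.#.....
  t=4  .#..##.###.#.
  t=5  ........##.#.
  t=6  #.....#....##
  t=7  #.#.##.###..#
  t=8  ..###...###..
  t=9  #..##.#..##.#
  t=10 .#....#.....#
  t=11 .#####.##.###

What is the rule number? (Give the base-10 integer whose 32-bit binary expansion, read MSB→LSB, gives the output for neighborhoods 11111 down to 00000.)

  nb #####: next=.  (t=0,i=0, bit31=0)
  nb ####.: next=#  (t=0,i=2, bit30=1)
  nb ###.#: next=#  (t=3,i=5, bit29=1)
  nb ###..: next=#  (t=0,i=3, bit28=1)
  nb ##.##: next=.  (t=1,i=4, bit27=0)
  nb ##.#.: next=.  (t=2,i=12, bit26=0)
  nb ##..#: next=#  (t=1,i=7, bit25=1)
  nb ##...: next=.  (t=0,i=4, bit24=0)
  nb #.###: next=.  (t=4,i=7, bit23=0)
  nb #.##.: next=#  (t=1,i=5, bit22=1)
  nb #.#.#: next=#  (t=7,i=2, bit21=1)
  nb #.#..: next=#  (t=2,i=0, bit20=1)
  nb #..##: next=.  (t=2,i=9, bit19=0)
  nb #..#.: next=.  (t=1,i=8, bit18=0)
  nb #...#: next=#  (t=8,i=6, bit17=1)
  nb #....: next=#  (t=0,i=5, bit16=1)
  nb .####: next=#  (t=0,i=9, bit15=1)
  nb .###.: next=#  (t=4,i=8, bit14=1)
  nb .##.#: next=.  (t=1,i=3, bit13=0)
  nb .##..: next=.  (t=1,i=6, bit12=0)
  nb .#.##: next=#  (t=7,i=3, bit11=1)
  nb .#.#.: next=.  (t=2,i=6, bit10=0)
  nb .#..#: next=.  (t=2,i=8, bit9=0)
  nb .#...: next=#  (t=1,i=10, bit8=1)
  nb ..###: next=.  (t=0,i=8, bit7=0)
  nb ..##.: next=.  (t=1,i=2, bit6=0)
  nb ..#.#: next=#  (t=2,i=5, bit5=1)
  nb ..#..: next=.  (t=1,i=9, bit4=0)
  nb ...##: next=.  (t=0,i=7, bit3=0)
  nb ...#.: next=#  (t=2,i=4, bit2=1)
  nb ....#: next=#  (t=0,i=6, bit1=1)
  nb .....: next=.  (t=1,i=12, bit0=0)
  bits 01110010011100111100100100100110 = 1920190758

1920190758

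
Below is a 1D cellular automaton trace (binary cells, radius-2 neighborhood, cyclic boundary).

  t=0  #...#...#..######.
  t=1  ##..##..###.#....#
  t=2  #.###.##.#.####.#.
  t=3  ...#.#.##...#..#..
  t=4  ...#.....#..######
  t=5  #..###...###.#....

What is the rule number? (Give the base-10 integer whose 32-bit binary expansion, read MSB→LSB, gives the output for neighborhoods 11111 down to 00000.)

  ##### -> .   bit 31 = 0  t=0,i=13
  ####. -> .   bit 30 = 0  t=0,i=15
  ###.# -> .   bit 29 = 0  t=0,i=16
  ###.. -> .   bit 28 = 0  t=1,i=1
  ##.## -> #   bit 27 = 1  t=2,i=5
  ##.#. -> #   bit 26 = 1  t=0,i=17
  ##..# -> #   bit 25 = 1  t=1,i=2
  ##... -> #   bit 24 = 1  t=3,i=9
  #.### -> .   bit 23 = 0  t=2,i=2
  #.##. -> .   bit 22 = 0  t=2,i=6
  #.#.# -> .   bit 21 = 0  t=2,i=0
  #.#.. -> #   bit 20 = 1  t=0,i=0
  #..## -> #   bit 19 = 1  t=0,i=10
  #..#. -> #   bit 18 = 1  t=3,i=14
  #...# -> .   bit 17 = 0  t=0,i=2
  #.... -> #   bit 16 = 1  t=1,i=14
  .#### -> #   bit 15 = 1  t=0,i=12
  .###. -> #   bit 14 = 1  t=1,i=0
  .##.# -> #   bit 13 = 1  t=2,i=7
  .##.. -> .   bit 12 = 0  t=1,i=5
  .#.## -> .   bit 11 = 0  t=2,i=1
  .#.#. -> .   bit 10 = 0  t=2,i=17
  .#..# -> #   bit 9 = 1  t=0,i=9
  .#... -> #   bit 8 = 1  t=0,i=1
  ..### -> .   bit 7 = 0  t=0,i=11
  ..##. -> #   bit 6 = 1  t=1,i=4
  ..#.# -> #   bit 5 = 1  t=3,i=3
  ..#.. -> #   bit 4 = 1  t=0,i=4
  ...## -> #   bit 3 = 1  t=1,i=16
  ...#. -> .   bit 2 = 0  t=0,i=3
  ....# -> .   bit 1 = 0  t=1,i=15
  ..... -> .   bit 0 = 0  t=3,i=0
  bits 00001111000111011110001101111000 = 253617016

253617016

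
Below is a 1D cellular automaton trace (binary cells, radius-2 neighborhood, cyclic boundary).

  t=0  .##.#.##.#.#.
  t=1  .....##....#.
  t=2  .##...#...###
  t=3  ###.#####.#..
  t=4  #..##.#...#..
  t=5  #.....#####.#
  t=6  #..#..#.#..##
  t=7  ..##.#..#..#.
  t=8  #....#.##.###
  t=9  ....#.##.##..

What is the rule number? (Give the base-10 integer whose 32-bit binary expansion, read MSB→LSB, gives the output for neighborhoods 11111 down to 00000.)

2295732629

  [31] ##### => #  t=3,i=6
  [30] ####. => .  t=3,i=7
  [29] ###.# => .  t=2,i=12
  [28] ###.. => .  t=6,i=0
  [27] ##.## => #  t=2,i=0
  [26] ##.#. => .  t=0,i=3
  [25] ##..# => .  t=6,i=1
  [24] ##... => .  t=1,i=7
  [23] #.### => #  t=3,i=4
  [22] #.##. => #  t=0,i=6
  [21] #.#.# => .  t=0,i=4
  [20] #.#.. => #  t=0,i=11
  [19] #..## => .  t=0,i=0
  [18] #..#. => #  t=4,i=12
  [17] #...# => #  t=2,i=4
  [16] #.... => .  t=1,i=0
  [15] .#### => .  t=3,i=5
  [14] .###. => .  t=2,i=11
  [13] .##.# => .  t=0,i=2
  [12] .##.. => #  t=1,i=6
  [11] .#.## => #  t=0,i=5
  [10] .#.#. => .  t=0,i=10
  [9] .#..# => .  t=0,i=12
  [8] .#... => #  t=1,i=12
  [7] ..### => #  t=2,i=10
  [6] ..##. => .  t=0,i=1
  [5] ..#.# => .  t=6,i=6
  [4] ..#.. => #  t=1,i=11
  [3] ...## => .  t=1,i=4
  [2] ...#. => #  t=1,i=10
  [1] ....# => .  t=1,i=3
  [0] ..... => #  t=1,i=1
  bits 10001000110101100001100110010101 = 2295732629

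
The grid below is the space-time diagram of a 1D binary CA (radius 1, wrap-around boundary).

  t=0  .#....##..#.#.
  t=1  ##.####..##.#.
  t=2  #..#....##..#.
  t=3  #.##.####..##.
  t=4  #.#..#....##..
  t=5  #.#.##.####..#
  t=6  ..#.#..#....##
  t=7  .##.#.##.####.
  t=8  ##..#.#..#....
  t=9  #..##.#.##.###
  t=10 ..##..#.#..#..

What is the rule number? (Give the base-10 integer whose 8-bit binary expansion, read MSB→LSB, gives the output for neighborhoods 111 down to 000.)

  [7] ### => .  t=1,i=4
  [6] ##. => .  t=0,i=7
  [5] #.# => .  t=0,i=11
  [4] #.. => .  t=0,i=2
  [3] .## => #  t=0,i=6
  [2] .#. => #  t=0,i=1
  [1] ..# => #  t=0,i=0
  [0] ... => #  t=0,i=3
  bits 00001111 = 15

15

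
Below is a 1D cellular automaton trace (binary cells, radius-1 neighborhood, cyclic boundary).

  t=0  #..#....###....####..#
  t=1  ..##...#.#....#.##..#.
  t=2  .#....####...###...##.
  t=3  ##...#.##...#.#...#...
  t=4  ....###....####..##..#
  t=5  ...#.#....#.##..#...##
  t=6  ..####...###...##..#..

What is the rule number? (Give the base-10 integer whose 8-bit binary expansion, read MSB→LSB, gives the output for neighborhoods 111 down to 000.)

  nb ###: next=#  (t=0,i=9, bit7=1)
  nb ##.: next=.  (t=0,i=0, bit6=0)
  nb #.#: next=#  (t=1,i=8, bit5=1)
  nb #..: next=.  (t=0,i=1, bit4=0)
  nb .##: next=.  (t=0,i=8, bit3=0)
  nb .#.: next=#  (t=0,i=3, bit2=1)
  nb ..#: next=#  (t=0,i=2, bit1=1)
  nb ...: next=.  (t=0,i=5, bit0=0)
  bits 10100110 = 166

166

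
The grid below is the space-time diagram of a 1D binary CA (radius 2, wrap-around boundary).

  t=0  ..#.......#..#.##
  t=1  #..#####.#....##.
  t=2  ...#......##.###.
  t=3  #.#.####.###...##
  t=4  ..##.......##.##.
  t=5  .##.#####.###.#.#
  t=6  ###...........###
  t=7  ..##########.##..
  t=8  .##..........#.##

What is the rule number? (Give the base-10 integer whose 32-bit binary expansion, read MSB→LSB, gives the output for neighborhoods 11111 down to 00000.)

325135821

  #####|.  b31=0 t=1,i=5
  ####.|.  b30=0 t=1,i=6
  ###.#|.  b29=0 t=1,i=7
  ###..|#  b28=1 t=2,i=15
  ##.##|.  b27=0 t=2,i=12
  ##.#.|.  b26=0 t=1,i=8
  ##..#|#  b25=1 t=0,i=0
  ##...|#  b24=1 t=2,i=16
  #.###|.  b23=0 t=2,i=13
  #.##.|#  b22=1 t=0,i=15
  #.#.#|#  b21=1 t=3,i=2
  #.#..|.  b20=0 t=1,i=0
  #..##|.  b19=0 t=1,i=2
  #..#.|.  b18=0 t=0,i=1
  #...#|.  b17=0 t=3,i=13
  #....|#  b16=1 t=0,i=4
  .####|.  b15=0 t=1,i=4
  .###.|.  b14=0 t=2,i=14
  .##.#|#  b13=1 t=1,i=15
  .##..|.  b12=0 t=0,i=16
  .#.##|#  b11=1 t=0,i=14
  .#.#.|#  b10=1 t=5,i=15
  .#..#|.  b9=0 t=0,i=11
  .#...|#  b8=1 t=0,i=3
  ..###|#  b7=1 t=1,i=3
  ..##.|#  b6=1 t=1,i=14
  ..#.#|.  b5=0 t=0,i=13
  ..#..|.  b4=0 t=0,i=2
  ...##|#  b3=1 t=1,i=13
  ...#.|#  b2=1 t=0,i=9
  ....#|.  b1=0 t=0,i=8
  .....|#  b0=1 t=0,i=5
  bits 00010011011000010010110111001101 = 325135821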